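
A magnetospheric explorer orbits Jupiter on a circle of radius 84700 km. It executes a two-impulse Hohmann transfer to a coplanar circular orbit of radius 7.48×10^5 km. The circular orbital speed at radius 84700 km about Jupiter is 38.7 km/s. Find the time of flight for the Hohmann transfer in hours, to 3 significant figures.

From the circular-orbit relation v² = μ/r at r = 84700 km: μ = v²r = (38.7)² × 84700 = 1.26854×10^8 km³/s².
The Hohmann ellipse has a_t = (r₁ + r₂)/2 = 4.1635×10^5 km.
Transfer time t = π√(a_t³/μ) = π√((4.1635×10^5)³ / 1.26854×10^8) = 74940 s.
Converting: 74940 s ÷ 3600 s/hour = 20.8 hours.

t = 20.8 hours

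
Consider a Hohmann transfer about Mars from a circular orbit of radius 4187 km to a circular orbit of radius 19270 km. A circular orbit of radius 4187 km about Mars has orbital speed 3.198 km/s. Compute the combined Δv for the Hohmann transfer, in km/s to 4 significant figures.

From the circular-orbit relation v² = μ/r at r = 4187 km: μ = v²r = (3.198)² × 4187 = 42821.3 km³/s².
Transfer-ellipse semi-major axis a_t = (r₁ + r₂)/2 = (4187 + 19270)/2 = 11728.5 km.
Circular speed at r₁: v₁ = √(μ/r₁) = √(42821.3/4187) = 3.1980 km/s.
On the transfer ellipse at r₁, vis-viva gives v_p = √[μ(2/r₁ − 1/a_t)] = 4.0992 km/s.
First burn Δv₁ = |v_p − v₁| = 0.9012 km/s.
At r₂, v₂ = √(μ/r₂) = 1.4907 km/s.
Transfer-orbit speed at r₂: v_a = √[μ(2/r₂ − 1/a_t)] = 0.89068 km/s.
Second burn Δv₂ = |v₂ − v_a| = 0.6000 km/s.
Total Δv = Δv₁ + Δv₂ = 1.501 km/s.

Δv = 1.501 km/s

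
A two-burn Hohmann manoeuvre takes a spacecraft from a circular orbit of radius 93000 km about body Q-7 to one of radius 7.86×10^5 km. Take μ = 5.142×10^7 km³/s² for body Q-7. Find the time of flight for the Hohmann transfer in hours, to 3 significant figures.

t = 35.5 hours

The Hohmann ellipse has a_t = (r₁ + r₂)/2 = 4.395×10^5 km.
Half the transfer-orbit period gives t = π√(a_t³/μ) = 1.277×10^5 s.
Converting: 1.277×10^5 s ÷ 3600 s/hour = 35.5 hours.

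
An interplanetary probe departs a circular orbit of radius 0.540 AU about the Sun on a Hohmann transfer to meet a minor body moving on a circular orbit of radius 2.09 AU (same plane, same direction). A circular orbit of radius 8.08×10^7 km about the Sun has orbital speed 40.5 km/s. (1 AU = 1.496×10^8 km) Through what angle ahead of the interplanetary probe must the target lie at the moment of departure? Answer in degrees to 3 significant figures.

From the circular-orbit relation v² = μ/r at r = 8.08×10^7 km: μ = v²r = (40.5)² × 8.08×10^7 = 1.32532×10^11 km³/s².
In km: r₁ = 0.540 × 1.496×10^8 = 8.0784×10^7 km; r₂ = 2.09 × 1.496×10^8 = 3.12664×10^8 km.
The Hohmann ellipse has a_t = (r₁ + r₂)/2 = 1.96724×10^8 km.
The half-period of the transfer ellipse is t = π√(a_t³/μ) = 2.381×10^7 s.
Target angular speed ω₂ = √(μ/r₂³) = 6.585×10^-8 rad/s.
Angle swept by the target during transfer: ω₂·t = 1.5679 rad = 89.83°.
Arrival is 180° from departure on the ellipse, so φ = 180° − 89.83° = 90.2°.

φ = 90.2°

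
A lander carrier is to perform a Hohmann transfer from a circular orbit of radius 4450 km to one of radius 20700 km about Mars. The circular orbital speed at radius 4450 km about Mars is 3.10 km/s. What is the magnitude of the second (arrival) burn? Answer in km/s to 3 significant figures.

Δv₂ = 0.582 km/s

From the circular-orbit relation v² = μ/r at r = 4450 km: μ = v²r = (3.10)² × 4450 = 42764.5 km³/s².
The Hohmann ellipse has a_t = (r₁ + r₂)/2 = 12575 km.
Circular speed at r = 20700 km: v_c = √(μ/r) = 1.4373 km/s.
Vis-viva on the transfer ellipse at r = 20700 km gives v_t = √[μ(2/r − 1/a_t)] = 0.85503 km/s.
Δv₂ = |v_t − v_c| = |0.85503 − 1.4373| = 0.5823 km/s.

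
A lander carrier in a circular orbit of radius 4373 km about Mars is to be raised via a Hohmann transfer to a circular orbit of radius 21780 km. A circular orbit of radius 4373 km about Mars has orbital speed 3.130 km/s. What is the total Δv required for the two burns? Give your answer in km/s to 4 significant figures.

Δv = 1.501 km/s

From the circular-orbit relation v² = μ/r at r = 4373 km: μ = v²r = (3.130)² × 4373 = 42841.8 km³/s².
Transfer-ellipse semi-major axis a_t = (r₁ + r₂)/2 = (4373 + 21780)/2 = 13076.5 km.
At r₁ the circular-orbit speed is v₁ = √(μ/r₁) = 3.1300 km/s.
On the transfer ellipse at r₁, v² = μ(2/r − 1/a) gives v_p = √[μ(2/r₁ − 1/a_t)] = 4.0395 km/s.
First burn Δv₁ = |v_p − v₁| = 0.9095 km/s.
At r₂, v₂ = √(μ/r₂) = 1.40251 km/s.
Transfer-orbit speed at r₂: v_a = √[μ(2/r₂ − 1/a_t)] = 0.811053 km/s.
Second burn Δv₂ = |v₂ − v_a| = 0.5915 km/s.
Total Δv = Δv₁ + Δv₂ = 1.501 km/s.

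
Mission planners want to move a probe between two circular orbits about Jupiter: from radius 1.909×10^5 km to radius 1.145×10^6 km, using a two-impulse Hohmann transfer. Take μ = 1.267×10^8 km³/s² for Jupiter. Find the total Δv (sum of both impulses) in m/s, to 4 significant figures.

Transfer-ellipse semi-major axis a_t = (r₁ + r₂)/2 = (1.909×10^5 + 1.145×10^6)/2 = 6.6795×10^5 km.
At r₁ the circular-orbit speed is v₁ = √(μ/r₁) = 25.762 km/s.
On the transfer ellipse at r₁, v² = μ(2/r − 1/a) gives v_p = √[μ(2/r₁ − 1/a_t)] = 33.730 km/s.
First burn Δv₁ = |v_p − v₁| = 7.968 km/s.
Circular speed at r₂: v₂ = √(μ/r₂) = 10.52 km/s.
Transfer-orbit speed at r₂: v_a = √[μ(2/r₂ − 1/a_t)] = 5.624 km/s.
Second burn Δv₂ = |v₂ − v_a| = 4.896 km/s.
Total Δv = Δv₁ + Δv₂ = 12.86 km/s.

Δv = 12860 m/s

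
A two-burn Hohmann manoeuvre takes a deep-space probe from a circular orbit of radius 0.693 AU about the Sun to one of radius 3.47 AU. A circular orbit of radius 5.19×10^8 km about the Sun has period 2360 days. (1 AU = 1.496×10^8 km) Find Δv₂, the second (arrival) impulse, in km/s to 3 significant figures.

From Kepler's third law T² = 4π²r³/μ at r = 5.19×10^8 km, T = 2360 days = 2360 × 86400 s = 2.03904×10^8 s: μ = 4π²r³/T² = 1.32743×10^11 km³/s².
In km: r₁ = 0.693 × 1.496×10^8 = 1.036728×10^8 km; r₂ = 3.47 × 1.496×10^8 = 5.19112×10^8 km.
Semi-major axis of the transfer orbit: a_t = (1.036728×10^8 + 5.19112×10^8)/2 = 3.113924×10^8 km.
On the circular orbit at r = 5.19112×10^8 km, v_c = √(μ/r) = 15.991 km/s.
Vis-viva on the transfer ellipse at r = 5.19112×10^8 km gives v_t = √[μ(2/r − 1/a_t)] = 9.2268 km/s.
Δv₂ = |v_t − v_c| = |9.2268 − 15.991| = 6.764 km/s.

Δv₂ = 6.76 km/s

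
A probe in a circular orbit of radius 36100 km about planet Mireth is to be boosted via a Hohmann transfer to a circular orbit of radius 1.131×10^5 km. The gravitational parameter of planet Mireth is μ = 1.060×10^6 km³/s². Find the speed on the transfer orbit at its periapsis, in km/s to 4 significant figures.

The Hohmann ellipse has a_t = (r₁ + r₂)/2 = 74600 km.
At periapsis, r = 36100 km.
Vis-viva: v = √[μ(2/r − 1/a_t)] = √[1.060×10^6 × (2/36100 − 1/74600)] = 6.672 km/s.

v = 6.672 km/s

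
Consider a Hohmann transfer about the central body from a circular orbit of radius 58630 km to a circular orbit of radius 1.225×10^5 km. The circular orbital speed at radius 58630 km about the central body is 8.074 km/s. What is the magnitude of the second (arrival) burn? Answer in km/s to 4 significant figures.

Δv₂ = 1.091 km/s

From the circular-orbit relation v² = μ/r at r = 58630 km: μ = v²r = (8.074)² × 58630 = 3.82206×10^6 km³/s².
The Hohmann ellipse has a_t = (r₁ + r₂)/2 = 90565 km.
On the circular orbit at r = 1.225×10^5 km, v_c = √(μ/r) = 5.5857 km/s.
Vis-viva on the transfer ellipse at r = 1.225×10^5 km gives v_t = √[μ(2/r − 1/a_t)] = 4.4943 km/s.
Δv₂ = |v_t − v_c| = |4.4943 − 5.5857| = 1.091 km/s.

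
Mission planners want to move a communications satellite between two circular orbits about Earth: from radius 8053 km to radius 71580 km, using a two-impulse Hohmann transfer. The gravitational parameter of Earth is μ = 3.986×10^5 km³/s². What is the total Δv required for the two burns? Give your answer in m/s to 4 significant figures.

Semi-major axis of the transfer orbit: a_t = (8053 + 71580)/2 = 39816.5 km.
Circular speed at r₁: v₁ = √(μ/r₁) = √(3.986×10^5/8053) = 7.0354 km/s.
On the transfer ellipse at r₁, vis-viva gives v_p = √[μ(2/r₁ − 1/a_t)] = 9.4331 km/s.
First burn Δv₁ = |v_p − v₁| = 2.3977 km/s.
Circular speed at r₂: v₂ = √(μ/r₂) = 2.3598 km/s.
Transfer-orbit speed at r₂: v_a = √[μ(2/r₂ − 1/a_t)] = 1.0613 km/s.
Second burn Δv₂ = |v₂ − v_a| = 1.2985 km/s.
Δv = Δv₁ + Δv₂ = 2.3977 + 1.2985 = 3.696 km/s.

Δv = 3696 m/s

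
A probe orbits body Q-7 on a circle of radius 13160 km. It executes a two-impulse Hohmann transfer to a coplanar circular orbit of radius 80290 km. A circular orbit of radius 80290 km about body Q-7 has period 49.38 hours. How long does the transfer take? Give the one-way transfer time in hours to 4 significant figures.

t = 10.96 hours

From Kepler's third law T² = 4π²r³/μ at r = 80290 km, T = 49.38 hours = 49.38 × 3600 s = 1.77768×10^5 s: μ = 4π²r³/T² = 6.46602×10^5 km³/s².
The Hohmann ellipse has a_t = (r₁ + r₂)/2 = 46725 km.
Half the transfer-orbit period gives t = π√(a_t³/μ) = 39460 s.
Converting: 39460 s ÷ 3600 s/hour = 10.96 hours.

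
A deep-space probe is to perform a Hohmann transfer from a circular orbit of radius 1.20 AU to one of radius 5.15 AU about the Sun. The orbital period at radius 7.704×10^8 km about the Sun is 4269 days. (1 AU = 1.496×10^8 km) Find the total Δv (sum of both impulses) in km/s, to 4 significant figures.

From Kepler's third law T² = 4π²r³/μ at r = 7.704×10^8 km, T = 4269 days = 4269 × 86400 s = 3.688416×10^8 s: μ = 4π²r³/T² = 1.32687×10^11 km³/s².
In km: r₁ = 1.20 × 1.496×10^8 = 1.7952×10^8 km; r₂ = 5.15 × 1.496×10^8 = 7.7044×10^8 km.
The Hohmann ellipse has a_t = (r₁ + r₂)/2 = 4.7498×10^8 km.
Circular speed at r₁: v₁ = √(μ/r₁) = √(1.32687×10^11/1.7952×10^8) = 27.187 km/s.
Transfer-orbit speed at r₁ (vis-viva): v_p = √[μ(2/r₁ − 1/a_t)] = 34.625 km/s.
First burn Δv₁ = |v_p − v₁| = 7.438 km/s.
Circular speed at r₂: v₂ = √(μ/r₂) = 13.123 km/s.
Transfer-orbit speed at r₂: v_a = √[μ(2/r₂ − 1/a_t)] = 8.0680 km/s.
Second burn Δv₂ = |v₂ − v_a| = 5.055 km/s.
Δv = Δv₁ + Δv₂ = 7.438 + 5.055 = 12.49 km/s.

Δv = 12.49 km/s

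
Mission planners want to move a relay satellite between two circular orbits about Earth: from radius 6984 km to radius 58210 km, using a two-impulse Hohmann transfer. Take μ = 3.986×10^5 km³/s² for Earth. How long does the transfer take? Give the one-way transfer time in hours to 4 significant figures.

Semi-major axis of the transfer orbit: a_t = (6984 + 58210)/2 = 32597 km.
Half the transfer-orbit period gives t = π√(a_t³/μ) = 29285 s.
Converting: 29285 s ÷ 3600 s/hour = 8.135 hours.

t = 8.135 hours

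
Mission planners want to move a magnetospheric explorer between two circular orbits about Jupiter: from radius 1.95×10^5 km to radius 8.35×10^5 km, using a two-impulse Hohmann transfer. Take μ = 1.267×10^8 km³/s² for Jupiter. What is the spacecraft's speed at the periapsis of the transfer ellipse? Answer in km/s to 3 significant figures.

v = 32.5 km/s

Transfer-ellipse semi-major axis a_t = (r₁ + r₂)/2 = (1.950×10^5 + 8.350×10^5)/2 = 5.150×10^5 km.
The periapsis of the transfer ellipse is at r = 1.950×10^5 km.
From the vis-viva equation, v = √[μ(2/r − 1/a_t)] = 32.46 km/s.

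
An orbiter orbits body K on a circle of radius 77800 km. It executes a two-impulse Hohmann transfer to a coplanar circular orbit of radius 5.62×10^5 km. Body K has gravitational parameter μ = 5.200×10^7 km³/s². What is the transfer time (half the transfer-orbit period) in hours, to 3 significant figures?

Semi-major axis of the transfer orbit: a_t = (77800 + 5.620×10^5)/2 = 3.199×10^5 km.
By Kepler's third law the transfer-orbit period is T = 2π√(a_t³/μ), so t = T/2 = 78830 s.
Converting: 78830 s ÷ 3600 s/hour = 21.9 hours.

t = 21.9 hours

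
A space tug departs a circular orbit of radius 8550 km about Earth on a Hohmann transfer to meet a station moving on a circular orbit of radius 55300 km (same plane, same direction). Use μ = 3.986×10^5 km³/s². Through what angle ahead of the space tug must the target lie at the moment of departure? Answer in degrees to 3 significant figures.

φ = 101°

Transfer-ellipse semi-major axis a_t = (r₁ + r₂)/2 = (8550 + 55300)/2 = 31925 km.
The half-period of the transfer ellipse is t = π√(a_t³/μ) = 28384.3 s.
Target angular speed ω₂ = √(μ/r₂³) = 4.85491×10^-5 rad/s.
Angle swept by the target during transfer: ω₂·t = 1.37803 rad = 78.96°.
The space tug traverses 180° on the transfer ellipse, so the target must lead by 180° − 78.96° = 101°.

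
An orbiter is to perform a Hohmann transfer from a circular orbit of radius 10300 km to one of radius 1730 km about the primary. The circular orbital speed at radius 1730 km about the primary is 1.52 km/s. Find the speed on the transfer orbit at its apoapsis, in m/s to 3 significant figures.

From the circular-orbit relation v² = μ/r at r = 1730 km: μ = v²r = (1.52)² × 1730 = 3996.99 km³/s².
Semi-major axis of the transfer orbit: a_t = (10300 + 1730)/2 = 6015 km.
At apoapsis, r = 10300 km.
Vis-viva: v = √[μ(2/r − 1/a_t)] = √[3996.99 × (2/10300 − 1/6015)] = 0.3341 km/s.

v = 334 m/s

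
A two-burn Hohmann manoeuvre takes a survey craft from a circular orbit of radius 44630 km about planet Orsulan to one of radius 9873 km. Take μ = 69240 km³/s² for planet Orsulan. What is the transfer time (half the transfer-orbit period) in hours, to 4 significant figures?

The Hohmann ellipse has a_t = (r₁ + r₂)/2 = 27251.5 km.
Transfer time t = π√(a_t³/μ) = π√((27251.5)³ / 69240) = 53710 s.
Converting: 53710 s ÷ 3600 s/hour = 14.92 hours.

t = 14.92 hours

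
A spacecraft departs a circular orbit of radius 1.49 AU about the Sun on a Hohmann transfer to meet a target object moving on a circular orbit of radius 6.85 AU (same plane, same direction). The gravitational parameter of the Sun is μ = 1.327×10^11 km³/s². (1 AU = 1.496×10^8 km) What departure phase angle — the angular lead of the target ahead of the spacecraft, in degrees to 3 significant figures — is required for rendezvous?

φ = 94.5°

In km: r₁ = 1.49 × 1.496×10^8 = 2.22904×10^8 km; r₂ = 6.85 × 1.496×10^8 = 1.02476×10^9 km.
Semi-major axis of the transfer orbit: a_t = (2.22904×10^8 + 1.02476×10^9)/2 = 6.23832×10^8 km.
Transfer time t = π√(a_t³/μ) = 1.3437×10^8 s.
Target angular speed ω₂ = √(μ/r₂³) = 1.1105×10^-8 rad/s.
Angle swept by the target during transfer: ω₂·t = 1.4922 rad = 85.50°.
Arrival is 180° from departure on the ellipse, so φ = 180° − 85.50° = 94.5°.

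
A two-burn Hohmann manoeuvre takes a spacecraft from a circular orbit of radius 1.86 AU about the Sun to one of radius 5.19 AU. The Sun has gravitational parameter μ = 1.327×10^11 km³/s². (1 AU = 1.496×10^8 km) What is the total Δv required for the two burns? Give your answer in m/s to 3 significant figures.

Δv = 8240 m/s

In km: r₁ = 1.86 × 1.496×10^8 = 2.78256×10^8 km; r₂ = 5.19 × 1.496×10^8 = 7.76424×10^8 km.
Semi-major axis of the transfer orbit: a_t = (2.78256×10^8 + 7.76424×10^8)/2 = 5.2734×10^8 km.
Circular speed at r₁: v₁ = √(μ/r₁) = √(1.327×10^11/2.78256×10^8) = 21.84 km/s.
On the transfer ellipse at r₁, v² = μ(2/r − 1/a) gives v_p = √[μ(2/r₁ − 1/a_t)] = 26.50 km/s.
First burn Δv₁ = |v_p − v₁| = 4.660 km/s.
Circular speed at r₂: v₂ = √(μ/r₂) = 13.0733 km/s.
Transfer-orbit speed at r₂: v_a = √[μ(2/r₂ − 1/a_t)] = 9.49649 km/s.
Second burn Δv₂ = |v₂ − v_a| = 3.577 km/s.
Δv = Δv₁ + Δv₂ = 4.660 + 3.577 = 8.237 km/s.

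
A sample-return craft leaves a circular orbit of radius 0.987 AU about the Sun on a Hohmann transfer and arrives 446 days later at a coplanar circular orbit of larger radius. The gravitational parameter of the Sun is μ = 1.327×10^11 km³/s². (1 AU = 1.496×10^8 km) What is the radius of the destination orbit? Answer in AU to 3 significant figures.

In km: r₁ = 0.987 × 1.496×10^8 = 1.476552×10^8 km.
Transfer time t = 446 days = 3.85344×10^7 s, and t = π√(a_t³/μ).
So a_t = (μ t²/π²)^(1/3) = (1.327×10^11 × (3.85344×10^7)² / π²)^(1/3) = 2.7128×10^8 km.
Since a_t = (r₁ + r₂)/2, r₂ = 2a_t − r₁ = 2×2.7128×10^8 − 1.476552×10^8 = 3.949048×10^8 km.
In AU: r₂ = 3.949048×10^8 / 1.496×10^8 = 2.64 AU.

r₂ = 2.64 AU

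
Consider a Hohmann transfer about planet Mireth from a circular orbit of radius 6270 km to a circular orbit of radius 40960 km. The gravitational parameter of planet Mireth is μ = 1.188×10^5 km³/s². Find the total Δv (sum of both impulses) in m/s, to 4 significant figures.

Transfer-ellipse semi-major axis a_t = (r₁ + r₂)/2 = (6270 + 40960)/2 = 23615 km.
Circular speed at r₁: v₁ = √(μ/r₁) = √(1.188×10^5/6270) = 4.35286 km/s.
On the transfer ellipse at r₁, v² = μ(2/r − 1/a) gives v_p = √[μ(2/r₁ − 1/a_t)] = 5.73272 km/s.
First burn Δv₁ = |v_p − v₁| = 1.3799 km/s.
At r₂, v₂ = √(μ/r₂) = 1.70305 km/s.
Transfer-orbit speed at r₂: v_a = √[μ(2/r₂ − 1/a_t)] = 0.877542 km/s.
Second burn Δv₂ = |v₂ − v_a| = 0.82551 km/s.
Δv = Δv₁ + Δv₂ = 1.3799 + 0.82551 = 2.205 km/s.

Δv = 2205 m/s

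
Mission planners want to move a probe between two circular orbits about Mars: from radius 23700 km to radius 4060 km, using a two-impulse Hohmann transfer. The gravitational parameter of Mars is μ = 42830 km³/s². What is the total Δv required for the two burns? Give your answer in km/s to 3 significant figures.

Semi-major axis of the transfer orbit: a_t = (23700 + 4060)/2 = 13880 km.
Circular speed at r₁: v₁ = √(μ/r₁) = √(42830/23700) = 1.34431 km/s.
Transfer-orbit speed at r₁ (v² = μ(2/r − 1/a)): v_a = √[μ(2/r₁ − 1/a_t)] = 0.727056 km/s.
First burn Δv₁ = |v_a − v₁| = 0.61725 km/s.
Circular speed at r₂: v₂ = √(μ/r₂) = 3.247963 km/s.
Transfer-orbit speed at r₂: v_p = √[μ(2/r₂ − 1/a_t)] = 4.244147 km/s.
Second burn Δv₂ = |v₂ − v_p| = 0.99618 km/s.
Total Δv = Δv₁ + Δv₂ = 1.613 km/s.

Δv = 1.61 km/s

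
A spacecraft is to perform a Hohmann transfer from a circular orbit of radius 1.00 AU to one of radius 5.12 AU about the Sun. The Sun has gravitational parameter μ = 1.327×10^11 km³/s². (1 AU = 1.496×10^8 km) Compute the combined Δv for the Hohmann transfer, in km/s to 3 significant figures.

Δv = 14.4 km/s

In km: r₁ = 1.00 × 1.496×10^8 = 1.496×10^8 km; r₂ = 5.12 × 1.496×10^8 = 7.65952×10^8 km.
Semi-major axis of the transfer orbit: a_t = (1.496×10^8 + 7.65952×10^8)/2 = 4.57776×10^8 km.
At r₁ the circular-orbit speed is v₁ = √(μ/r₁) = 29.783 km/s.
On the transfer ellipse at r₁, vis-viva gives v_p = √[μ(2/r₁ − 1/a_t)] = 38.525 km/s.
First burn Δv₁ = |v_p − v₁| = 8.742 km/s.
At r₂, v₂ = √(μ/r₂) = 13.162 km/s.
Transfer-orbit speed at r₂: v_a = √[μ(2/r₂ − 1/a_t)] = 7.5244 km/s.
Second burn Δv₂ = |v₂ − v_a| = 5.638 km/s.
Δv = Δv₁ + Δv₂ = 8.742 + 5.638 = 14.38 km/s.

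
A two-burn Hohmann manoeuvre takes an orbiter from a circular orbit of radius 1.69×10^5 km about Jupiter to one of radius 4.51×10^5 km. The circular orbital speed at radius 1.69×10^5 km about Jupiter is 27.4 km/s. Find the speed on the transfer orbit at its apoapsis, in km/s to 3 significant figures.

From the circular-orbit relation v² = μ/r at r = 1.69×10^5 km: μ = v²r = (27.4)² × 1.69×10^5 = 1.26878×10^8 km³/s².
The Hohmann ellipse has a_t = (r₁ + r₂)/2 = 3.100×10^5 km.
The apoapsis of the transfer ellipse is at r = 4.510×10^5 km.
From the vis-viva equation, v = √[μ(2/r − 1/a_t)] = 12.38 km/s.

v = 12.4 km/s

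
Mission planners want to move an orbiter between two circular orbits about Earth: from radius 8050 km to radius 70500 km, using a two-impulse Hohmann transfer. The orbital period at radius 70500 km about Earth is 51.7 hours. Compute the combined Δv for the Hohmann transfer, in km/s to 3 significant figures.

From Kepler's third law T² = 4π²r³/μ at r = 70500 km, T = 51.7 hours = 51.7 × 3600 s = 1.8612×10^5 s: μ = 4π²r³/T² = 3.99338×10^5 km³/s².
Semi-major axis of the transfer orbit: a_t = (8050 + 70500)/2 = 39275 km.
At r₁ the circular-orbit speed is v₁ = √(μ/r₁) = 7.04324 km/s.
On the transfer ellipse at r₁, v² = μ(2/r − 1/a) gives v_p = √[μ(2/r₁ − 1/a_t)] = 9.43646 km/s.
First burn Δv₁ = |v_p − v₁| = 2.3932 km/s.
At r₂, v₂ = √(μ/r₂) = 2.3800 km/s.
Transfer-orbit speed at r₂: v_a = √[μ(2/r₂ − 1/a_t)] = 1.0775 km/s.
Second burn Δv₂ = |v₂ − v_a| = 1.3025 km/s.
Δv = Δv₁ + Δv₂ = 2.3932 + 1.3025 = 3.696 km/s.

Δv = 3.70 km/s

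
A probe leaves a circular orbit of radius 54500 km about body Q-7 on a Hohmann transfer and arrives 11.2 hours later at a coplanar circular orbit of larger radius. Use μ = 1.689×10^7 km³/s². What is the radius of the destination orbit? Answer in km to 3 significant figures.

r₂ = 2.27×10^5 km

Transfer time t = 11.2 hours = 40320 s, and t = π√(a_t³/μ).
So a_t = (μ t²/π²)^(1/3) = (1.689×10^7 × (40320)² / π²)^(1/3) = 1.4064×10^5 km.
Since a_t = (r₁ + r₂)/2, r₂ = 2a_t − r₁ = 2×1.4064×10^5 − 54500 = 2.2678×10^5 km.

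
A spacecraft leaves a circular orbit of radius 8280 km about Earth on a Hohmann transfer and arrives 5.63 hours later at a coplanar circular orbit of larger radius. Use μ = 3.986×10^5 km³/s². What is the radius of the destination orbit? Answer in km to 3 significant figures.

r₂ = 42700 km

Transfer time t = 5.63 hours = 20268 s, and t = π√(a_t³/μ).
So a_t = (μ t²/π²)^(1/3) = (3.986×10^5 × (20268)² / π²)^(1/3) = 25505 km.
Since a_t = (r₁ + r₂)/2, r₂ = 2a_t − r₁ = 2×25505 − 8280 = 42730 km.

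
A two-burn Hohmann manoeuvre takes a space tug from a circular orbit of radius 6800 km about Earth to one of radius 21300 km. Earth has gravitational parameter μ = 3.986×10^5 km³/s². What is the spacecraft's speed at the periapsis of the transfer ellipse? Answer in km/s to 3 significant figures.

v = 9.43 km/s

Transfer-ellipse semi-major axis a_t = (r₁ + r₂)/2 = (6800 + 21300)/2 = 14050 km.
The periapsis of the transfer ellipse is at r = 6800 km.
From the vis-viva equation, v = √[μ(2/r − 1/a_t)] = 9.427 km/s.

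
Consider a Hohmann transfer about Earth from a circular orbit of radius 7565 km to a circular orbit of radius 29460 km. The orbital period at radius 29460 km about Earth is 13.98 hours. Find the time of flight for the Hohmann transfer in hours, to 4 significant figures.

t = 3.482 hours

From Kepler's third law T² = 4π²r³/μ at r = 29460 km, T = 13.98 hours = 13.98 × 3600 s = 50328 s: μ = 4π²r³/T² = 3.98509×10^5 km³/s².
The Hohmann ellipse has a_t = (r₁ + r₂)/2 = 18512.5 km.
Transfer time t = π√(a_t³/μ) = π√((18512.5)³ / 3.98509×10^5) = 12535 s.
Converting: 12535 s ÷ 3600 s/hour = 3.482 hours.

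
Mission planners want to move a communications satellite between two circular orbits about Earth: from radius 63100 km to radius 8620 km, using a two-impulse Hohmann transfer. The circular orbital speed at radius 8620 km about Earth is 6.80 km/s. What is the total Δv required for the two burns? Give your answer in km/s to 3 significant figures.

Δv = 3.50 km/s

From the circular-orbit relation v² = μ/r at r = 8620 km: μ = v²r = (6.80)² × 8620 = 3.98589×10^5 km³/s².
Transfer-ellipse semi-major axis a_t = (r₁ + r₂)/2 = (63100 + 8620)/2 = 35860 km.
Circular speed at r₁: v₁ = √(μ/r₁) = √(3.98589×10^5/63100) = 2.513 km/s.
Transfer-orbit speed at r₁ (vis-viva equation): v_a = √[μ(2/r₁ − 1/a_t)] = 1.232 km/s.
First burn Δv₁ = |v_a − v₁| = 1.281 km/s.
Circular speed at r₂: v₂ = √(μ/r₂) = 6.800 km/s.
Transfer-orbit speed at r₂: v_p = √[μ(2/r₂ − 1/a_t)] = 9.020 km/s.
Second burn Δv₂ = |v₂ − v_p| = 2.220 km/s.
Δv = Δv₁ + Δv₂ = 1.281 + 2.220 = 3.501 km/s.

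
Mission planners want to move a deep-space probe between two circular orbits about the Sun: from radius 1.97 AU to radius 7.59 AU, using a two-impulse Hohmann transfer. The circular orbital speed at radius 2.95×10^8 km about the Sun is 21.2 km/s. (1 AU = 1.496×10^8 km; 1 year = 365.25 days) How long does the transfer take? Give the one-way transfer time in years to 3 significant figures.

t = 5.23 years

From the circular-orbit relation v² = μ/r at r = 2.95×10^8 km: μ = v²r = (21.2)² × 2.95×10^8 = 1.32585×10^11 km³/s².
In km: r₁ = 1.97 × 1.496×10^8 = 2.94712×10^8 km; r₂ = 7.59 × 1.496×10^8 = 1.135464×10^9 km.
The Hohmann ellipse has a_t = (r₁ + r₂)/2 = 7.15088×10^8 km.
Transfer time t = π√(a_t³/μ) = π√((7.15088×10^8)³ / 1.32585×10^11) = 1.650×10^8 s.
Converting: 1.650×10^8 s ÷ 3.15576×10^7 s/year (365.25 × 86400) = 5.23 years.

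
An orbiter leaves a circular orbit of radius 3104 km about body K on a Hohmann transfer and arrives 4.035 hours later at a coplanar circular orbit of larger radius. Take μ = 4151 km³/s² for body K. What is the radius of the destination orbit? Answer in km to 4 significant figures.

r₂ = 5817 km

Transfer time t = 4.035 hours = 14526 s, and t = π√(a_t³/μ).
So a_t = (μ t²/π²)^(1/3) = (4151 × (14526)² / π²)^(1/3) = 4460.5 km.
Since a_t = (r₁ + r₂)/2, r₂ = 2a_t − r₁ = 2×4460.5 − 3104 = 5817 km.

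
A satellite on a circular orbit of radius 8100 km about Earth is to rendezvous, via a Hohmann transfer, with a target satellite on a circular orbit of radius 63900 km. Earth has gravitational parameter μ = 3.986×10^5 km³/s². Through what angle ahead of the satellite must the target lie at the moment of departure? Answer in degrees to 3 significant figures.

φ = 104°

The Hohmann ellipse has a_t = (r₁ + r₂)/2 = 36000 km.
Transfer time t = π√(a_t³/μ) = 33989 s.
The target's mean motion on its circular orbit is ω₂ = √(μ/r₂³) = 3.9086×10^-5 rad/s.
Angle swept by the target during transfer: ω₂·t = 1.3285 rad = 76.12°.
The satellite traverses 180° on the transfer ellipse, so the target must lead by 180° − 76.12° = 104°.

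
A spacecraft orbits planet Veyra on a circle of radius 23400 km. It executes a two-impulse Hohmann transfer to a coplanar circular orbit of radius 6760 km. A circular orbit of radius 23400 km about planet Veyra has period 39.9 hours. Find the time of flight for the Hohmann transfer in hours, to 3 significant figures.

t = 10.3 hours

From Kepler's third law T² = 4π²r³/μ at r = 23400 km, T = 39.9 hours = 39.9 × 3600 s = 1.4364×10^5 s: μ = 4π²r³/T² = 24516.4 km³/s².
Semi-major axis of the transfer orbit: a_t = (23400 + 6760)/2 = 15080 km.
By Kepler's third law the transfer-orbit period is T = 2π√(a_t³/μ), so t = T/2 = 37160 s.
Converting: 37160 s ÷ 3600 s/hour = 10.3 hours.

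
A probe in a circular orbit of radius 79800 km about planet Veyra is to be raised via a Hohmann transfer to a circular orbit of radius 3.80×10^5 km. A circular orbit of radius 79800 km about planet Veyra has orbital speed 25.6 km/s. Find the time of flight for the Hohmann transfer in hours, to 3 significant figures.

From the circular-orbit relation v² = μ/r at r = 79800 km: μ = v²r = (25.6)² × 79800 = 5.22977×10^7 km³/s².
Semi-major axis of the transfer orbit: a_t = (79800 + 3.800×10^5)/2 = 2.299×10^5 km.
Half the transfer-orbit period gives t = π√(a_t³/μ) = 47890 s.
Converting: 47890 s ÷ 3600 s/hour = 13.3 hours.

t = 13.3 hours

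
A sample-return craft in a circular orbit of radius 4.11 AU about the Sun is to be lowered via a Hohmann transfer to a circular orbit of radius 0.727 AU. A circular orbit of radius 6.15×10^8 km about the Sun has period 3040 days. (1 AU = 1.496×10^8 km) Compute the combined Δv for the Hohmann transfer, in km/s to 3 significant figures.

Δv = 17.3 km/s

From Kepler's third law T² = 4π²r³/μ at r = 6.15×10^8 km, T = 3040 days = 3040 × 86400 s = 2.62656×10^8 s: μ = 4π²r³/T² = 1.33110×10^11 km³/s².
In km: r₁ = 4.11 × 1.496×10^8 = 6.14856×10^8 km; r₂ = 0.727 × 1.496×10^8 = 1.087592×10^8 km.
Transfer-ellipse semi-major axis a_t = (r₁ + r₂)/2 = (6.14856×10^8 + 1.087592×10^8)/2 = 3.618076×10^8 km.
Circular speed at r₁: v₁ = √(μ/r₁) = √(1.33110×10^11/6.14856×10^8) = 14.714 km/s.
Transfer-orbit speed at r₁ (vis-viva): v_a = √[μ(2/r₁ − 1/a_t)] = 8.0670 km/s.
First burn Δv₁ = |v_a − v₁| = 6.647 km/s.
At r₂, v₂ = √(μ/r₂) = 34.984 km/s.
Transfer-orbit speed at r₂: v_p = √[μ(2/r₂ − 1/a_t)] = 45.606 km/s.
Second burn Δv₂ = |v₂ − v_p| = 10.62 km/s.
Total Δv = Δv₁ + Δv₂ = 17.27 km/s.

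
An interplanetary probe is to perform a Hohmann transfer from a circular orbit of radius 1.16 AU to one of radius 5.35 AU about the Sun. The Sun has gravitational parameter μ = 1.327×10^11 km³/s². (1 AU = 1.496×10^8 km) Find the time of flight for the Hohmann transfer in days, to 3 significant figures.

In km: r₁ = 1.16 × 1.496×10^8 = 1.73536×10^8 km; r₂ = 5.35 × 1.496×10^8 = 8.0036×10^8 km.
Semi-major axis of the transfer orbit: a_t = (1.73536×10^8 + 8.0036×10^8)/2 = 4.86948×10^8 km.
Transfer time t = π√(a_t³/μ) = π√((4.86948×10^8)³ / 1.327×10^11) = 9.267×10^7 s.
Converting: 9.267×10^7 s ÷ 86400 s/day = 1070 days.

t = 1070 days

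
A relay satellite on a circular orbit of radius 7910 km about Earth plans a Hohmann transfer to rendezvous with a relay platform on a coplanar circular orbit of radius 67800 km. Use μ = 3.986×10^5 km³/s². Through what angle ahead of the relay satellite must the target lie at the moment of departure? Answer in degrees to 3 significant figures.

The Hohmann ellipse has a_t = (r₁ + r₂)/2 = 37855 km.
Transfer time t = π√(a_t³/μ) = 36649.3 s.
Target angular speed ω₂ = √(μ/r₂³) = 3.57622×10^-5 rad/s.
Angle swept by the target during transfer: ω₂·t = 1.3107 rad = 75.10°.
Arrival is 180° from departure on the ellipse, so φ = 180° − 75.10° = 105°.

φ = 105°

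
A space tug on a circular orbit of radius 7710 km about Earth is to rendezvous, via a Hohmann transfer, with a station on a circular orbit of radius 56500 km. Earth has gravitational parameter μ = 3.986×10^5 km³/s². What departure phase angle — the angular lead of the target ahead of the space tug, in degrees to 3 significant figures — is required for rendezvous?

φ = 103°

Transfer-ellipse semi-major axis a_t = (r₁ + r₂)/2 = (7710 + 56500)/2 = 32105 km.
Transfer time t = π√(a_t³/μ) = 28625 s.
The target's mean motion on its circular orbit is ω₂ = √(μ/r₂³) = 4.7011×10^-5 rad/s.
Angle swept by the target during transfer: ω₂·t = 1.3457 rad = 77.10°.
The space tug traverses 180° on the transfer ellipse, so the target must lead by 180° − 77.10° = 103°.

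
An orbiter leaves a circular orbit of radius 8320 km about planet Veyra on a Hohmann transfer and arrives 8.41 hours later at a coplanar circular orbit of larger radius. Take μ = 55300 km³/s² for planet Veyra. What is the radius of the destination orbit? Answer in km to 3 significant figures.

Transfer time t = 8.41 hours = 30276 s, and t = π√(a_t³/μ).
So a_t = (μ t²/π²)^(1/3) = (55300 × (30276)² / π²)^(1/3) = 17253 km.
Since a_t = (r₁ + r₂)/2, r₂ = 2a_t − r₁ = 2×17253 − 8320 = 26186 km.

r₂ = 26200 km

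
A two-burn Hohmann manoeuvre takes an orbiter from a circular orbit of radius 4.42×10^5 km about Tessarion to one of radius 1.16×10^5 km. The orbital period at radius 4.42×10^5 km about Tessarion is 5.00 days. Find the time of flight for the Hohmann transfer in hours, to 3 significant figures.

t = 30.1 hours

From Kepler's third law T² = 4π²r³/μ at r = 4.42×10^5 km, T = 5.00 days = 5.00 × 86400 s = 4.320×10^5 s: μ = 4π²r³/T² = 1.82667×10^7 km³/s².
Transfer-ellipse semi-major axis a_t = (r₁ + r₂)/2 = (4.420×10^5 + 1.160×10^5)/2 = 2.790×10^5 km.
Transfer time t = π√(a_t³/μ) = π√((2.790×10^5)³ / 1.82667×10^7) = 1.083×10^5 s.
Converting: 1.083×10^5 s ÷ 3600 s/hour = 30.1 hours.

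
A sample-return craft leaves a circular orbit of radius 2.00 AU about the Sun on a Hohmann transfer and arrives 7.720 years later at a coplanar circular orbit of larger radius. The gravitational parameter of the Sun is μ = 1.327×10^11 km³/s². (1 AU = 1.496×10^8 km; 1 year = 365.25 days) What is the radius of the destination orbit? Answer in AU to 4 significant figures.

In km: r₁ = 2.00 × 1.496×10^8 = 2.992×10^8 km.
Transfer time t = 7.720 years × 365.25 × 86400 s = 2.43624672×10^8 s, and t = π√(a_t³/μ).
So a_t = (μ t²/π²)^(1/3) = (1.327×10^11 × (2.43624672×10^8)² / π²)^(1/3) = 9.2755×10^8 km.
Since a_t = (r₁ + r₂)/2, r₂ = 2a_t − r₁ = 2×9.2755×10^8 − 2.992×10^8 = 1.5559×10^9 km.
In AU: r₂ = 1.5559×10^9 / 1.496×10^8 = 10.40 AU.

r₂ = 10.40 AU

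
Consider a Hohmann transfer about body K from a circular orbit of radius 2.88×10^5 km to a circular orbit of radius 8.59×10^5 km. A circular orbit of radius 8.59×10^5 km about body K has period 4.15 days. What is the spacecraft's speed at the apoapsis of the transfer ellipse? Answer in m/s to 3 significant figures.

From Kepler's third law T² = 4π²r³/μ at r = 8.59×10^5 km, T = 4.15 days = 4.15 × 86400 s = 3.5856×10^5 s: μ = 4π²r³/T² = 1.94633×10^8 km³/s².
Transfer-ellipse semi-major axis a_t = (r₁ + r₂)/2 = (2.880×10^5 + 8.590×10^5)/2 = 5.735×10^5 km.
The apoapsis of the transfer ellipse is at r = 8.590×10^5 km.
From the vis-viva equation, v = √[μ(2/r − 1/a_t)] = 10.67 km/s.

v = 10700 m/s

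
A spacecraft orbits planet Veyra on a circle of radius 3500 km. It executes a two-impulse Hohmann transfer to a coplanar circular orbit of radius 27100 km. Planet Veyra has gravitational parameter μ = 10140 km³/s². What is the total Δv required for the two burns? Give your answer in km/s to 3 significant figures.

The Hohmann ellipse has a_t = (r₁ + r₂)/2 = 15300 km.
Circular speed at r₁: v₁ = √(μ/r₁) = √(10140/3500) = 1.7021 km/s.
Transfer-orbit speed at r₁ (vis-viva): v_p = √[μ(2/r₁ − 1/a_t)] = 2.2653 km/s.
First burn Δv₁ = |v_p − v₁| = 0.5632 km/s.
Circular speed at r₂: v₂ = √(μ/r₂) = 0.6117 km/s.
Transfer-orbit speed at r₂: v_a = √[μ(2/r₂ − 1/a_t)] = 0.2926 km/s.
Second burn Δv₂ = |v₂ − v_a| = 0.3191 km/s.
Δv = Δv₁ + Δv₂ = 0.5632 + 0.3191 = 0.8823 km/s.

Δv = 0.882 km/s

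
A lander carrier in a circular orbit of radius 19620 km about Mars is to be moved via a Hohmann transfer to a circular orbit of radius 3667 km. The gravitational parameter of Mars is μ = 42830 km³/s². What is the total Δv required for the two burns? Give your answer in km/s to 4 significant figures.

The Hohmann ellipse has a_t = (r₁ + r₂)/2 = 11643.5 km.
Circular speed at r₁: v₁ = √(μ/r₁) = √(42830/19620) = 1.4775 km/s.
On the transfer ellipse at r₁, v² = μ(2/r − 1/a) gives v_a = √[μ(2/r₁ − 1/a_t)] = 0.82916 km/s.
First burn Δv₁ = |v_a − v₁| = 0.6483 km/s.
At r₂, v₂ = √(μ/r₂) = 3.4176 km/s.
Transfer-orbit speed at r₂: v_p = √[μ(2/r₂ − 1/a_t)] = 4.4364 km/s.
Second burn Δv₂ = |v₂ − v_p| = 1.019 km/s.
Δv = Δv₁ + Δv₂ = 0.6483 + 1.019 = 1.667 km/s.

Δv = 1.667 km/s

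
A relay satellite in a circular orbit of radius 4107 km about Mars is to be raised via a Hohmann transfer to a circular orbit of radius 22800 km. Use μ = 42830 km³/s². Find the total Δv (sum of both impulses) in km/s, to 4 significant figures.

Transfer-ellipse semi-major axis a_t = (r₁ + r₂)/2 = (4107 + 22800)/2 = 13453.5 km.
Circular speed at r₁: v₁ = √(μ/r₁) = √(42830/4107) = 3.2293 km/s.
Transfer-orbit speed at r₁ (vis-viva): v_p = √[μ(2/r₁ − 1/a_t)] = 4.2040 km/s.
First burn Δv₁ = |v_p − v₁| = 0.9747 km/s.
Circular speed at r₂: v₂ = √(μ/r₂) = 1.3706 km/s.
Transfer-orbit speed at r₂: v_a = √[μ(2/r₂ − 1/a_t)] = 0.75727 km/s.
Second burn Δv₂ = |v₂ − v_a| = 0.6133 km/s.
Total Δv = Δv₁ + Δv₂ = 1.588 km/s.

Δv = 1.588 km/s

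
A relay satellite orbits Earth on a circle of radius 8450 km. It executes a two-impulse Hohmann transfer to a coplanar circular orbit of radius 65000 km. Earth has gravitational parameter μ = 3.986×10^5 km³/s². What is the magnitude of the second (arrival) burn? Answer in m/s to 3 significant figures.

Semi-major axis of the transfer orbit: a_t = (8450 + 65000)/2 = 36725 km.
On the circular orbit at r = 65000 km, v_c = √(μ/r) = 2.47635 km/s.
Transfer-orbit speed at the same r (vis-viva, a = a_t): v_t = √[μ(2/r − 1/a_t)] = 1.18784 km/s.
Δv₂ = |v_t − v_c| = |1.18784 − 2.47635| = 1.289 km/s.

Δv₂ = 1290 m/s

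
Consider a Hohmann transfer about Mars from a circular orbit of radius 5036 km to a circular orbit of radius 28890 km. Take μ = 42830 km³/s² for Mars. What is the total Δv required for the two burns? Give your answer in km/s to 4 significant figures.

The Hohmann ellipse has a_t = (r₁ + r₂)/2 = 16963 km.
Circular speed at r₁: v₁ = √(μ/r₁) = √(42830/5036) = 2.9163 km/s.
On the transfer ellipse at r₁, vis-viva gives v_p = √[μ(2/r₁ − 1/a_t)] = 3.8059 km/s.
First burn Δv₁ = |v_p − v₁| = 0.8896 km/s.
At r₂, v₂ = √(μ/r₂) = 1.2176 km/s.
Transfer-orbit speed at r₂: v_a = √[μ(2/r₂ − 1/a_t)] = 0.66342 km/s.
Second burn Δv₂ = |v₂ − v_a| = 0.5542 km/s.
Total Δv = Δv₁ + Δv₂ = 1.444 km/s.

Δv = 1.444 km/s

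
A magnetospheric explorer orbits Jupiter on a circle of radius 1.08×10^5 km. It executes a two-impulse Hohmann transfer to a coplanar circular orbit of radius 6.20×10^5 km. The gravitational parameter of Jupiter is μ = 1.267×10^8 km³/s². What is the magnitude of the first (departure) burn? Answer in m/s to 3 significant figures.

The Hohmann ellipse has a_t = (r₁ + r₂)/2 = 3.640×10^5 km.
On the circular orbit at r = 1.080×10^5 km, v_c = √(μ/r) = 34.25 km/s.
Transfer-orbit speed at the same r (vis-viva, a = a_t): v_t = √[μ(2/r − 1/a_t)] = 44.70 km/s.
Δv₁ = |v_t − v_c| = |44.70 − 34.25| = 10.45 km/s.

Δv₁ = 10500 m/s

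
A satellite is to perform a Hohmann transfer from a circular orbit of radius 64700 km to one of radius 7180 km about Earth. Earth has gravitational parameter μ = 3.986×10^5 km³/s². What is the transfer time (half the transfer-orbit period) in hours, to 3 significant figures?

The Hohmann ellipse has a_t = (r₁ + r₂)/2 = 35940 km.
Half the transfer-orbit period gives t = π√(a_t³/μ) = 33900 s.
Converting: 33900 s ÷ 3600 s/hour = 9.42 hours.

t = 9.42 hours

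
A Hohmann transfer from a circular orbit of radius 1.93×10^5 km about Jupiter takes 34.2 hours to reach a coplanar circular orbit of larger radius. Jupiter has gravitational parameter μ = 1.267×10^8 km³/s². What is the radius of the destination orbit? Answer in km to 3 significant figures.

r₂ = 9.66×10^5 km

Transfer time t = 34.2 hours = 1.2312×10^5 s, and t = π√(a_t³/μ).
So a_t = (μ t²/π²)^(1/3) = (1.267×10^8 × (1.2312×10^5)² / π²)^(1/3) = 5.7949×10^5 km.
Since a_t = (r₁ + r₂)/2, r₂ = 2a_t − r₁ = 2×5.7949×10^5 − 1.930×10^5 = 9.6598×10^5 km.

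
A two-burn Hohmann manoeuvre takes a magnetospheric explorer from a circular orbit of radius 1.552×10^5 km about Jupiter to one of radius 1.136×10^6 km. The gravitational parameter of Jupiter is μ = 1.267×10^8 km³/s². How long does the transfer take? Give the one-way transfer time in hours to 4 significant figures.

Semi-major axis of the transfer orbit: a_t = (1.552×10^5 + 1.136×10^6)/2 = 6.456×10^5 km.
By Kepler's third law the transfer-orbit period is T = 2π√(a_t³/μ), so t = T/2 = 1.448×10^5 s.
Converting: 1.448×10^5 s ÷ 3600 s/hour = 40.22 hours.

t = 40.22 hours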